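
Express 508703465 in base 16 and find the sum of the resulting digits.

50

508703465 in base 16 is 1E5232E9.
Digit sum: 1+14+5+2+3+2+14+9 = 50.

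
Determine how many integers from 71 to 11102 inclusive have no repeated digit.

5546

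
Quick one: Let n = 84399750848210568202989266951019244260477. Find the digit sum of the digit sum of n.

12

First digit sum: 192.
1+9+2 = 12.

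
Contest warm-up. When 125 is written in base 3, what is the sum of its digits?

125 in base 3 is 11122.
Digit sum: 1+1+1+2+2 = 7.

7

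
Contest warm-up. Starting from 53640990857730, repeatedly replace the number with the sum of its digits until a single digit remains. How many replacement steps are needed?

53640990857730 → 66 → 12 → 3 (3 steps)

3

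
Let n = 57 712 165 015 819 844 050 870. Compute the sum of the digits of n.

5+7+7+1+2+1+6+5+0+1+5+8+1+9+8+4+4+0+5+0+8+7+0 = 94

94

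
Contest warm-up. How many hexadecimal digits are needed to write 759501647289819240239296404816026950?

759501647289819240239296404816026950 in base 16 is 924652831039EB8EB8578A75B65D46, which has 30 digits.

30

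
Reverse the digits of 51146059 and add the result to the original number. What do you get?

146210174

Reverse of 51146059 is 95064115.
51146059 + 95064115 = 146210174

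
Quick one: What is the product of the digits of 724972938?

7×2×4×9×7×2×9×3×8 = 1524096

1524096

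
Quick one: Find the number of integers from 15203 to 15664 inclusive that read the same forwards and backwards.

5

The integers in [15203, 15664] that read the same forwards and backwards: 15251, 15351, 15451, 15551, 15651.
5 qualify.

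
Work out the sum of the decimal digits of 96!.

648

96! = 991677934870949689209571401541893801158183648651267795444376054838492222809091499987689476037000748982075094738965754305639874560000000000000000000000
Sum of its 150 digits: 648.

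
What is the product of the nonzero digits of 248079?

4032

2×4×8×7×9 = 4032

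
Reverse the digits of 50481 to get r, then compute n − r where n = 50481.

32076

Reverse of 50481 is 18405.
50481 − 18405 = 32076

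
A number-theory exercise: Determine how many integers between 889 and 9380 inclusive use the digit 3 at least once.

The integers in [889, 9380] that use the digit 3 at least once: 893, 903, 913, 923, 930, 931, …, 9379, 9380.
3055 qualify.

3055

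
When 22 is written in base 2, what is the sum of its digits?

22 in base 2 is 10110.
Digit sum: 1+0+1+1+0 = 3.

3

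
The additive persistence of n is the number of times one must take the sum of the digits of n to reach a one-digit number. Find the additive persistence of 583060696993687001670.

583060696993687001670 → 99 → 18 → 9 (3 steps)

3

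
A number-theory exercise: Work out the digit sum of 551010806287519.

58

5+5+1+0+1+0+8+0+6+2+8+7+5+1+9 = 58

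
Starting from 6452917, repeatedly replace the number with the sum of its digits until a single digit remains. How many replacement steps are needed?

6452917 → 34 → 7 (2 steps)

2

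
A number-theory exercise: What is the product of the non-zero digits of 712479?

7×1×2×4×7×9 = 3528

3528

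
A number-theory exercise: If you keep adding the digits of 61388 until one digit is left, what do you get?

6+1+3+8+8 = 26
2+6 = 8

8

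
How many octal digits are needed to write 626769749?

626769749 in base 8 is 4526737525, which has 10 digits.

10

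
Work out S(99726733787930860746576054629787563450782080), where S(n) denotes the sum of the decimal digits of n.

225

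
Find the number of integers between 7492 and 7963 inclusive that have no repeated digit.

The integers in [7492, 7963] that have no repeated digit: 7492, 7493, 7495, 7496, 7498, 7501, …, 7962, 7963.
219 qualify.

219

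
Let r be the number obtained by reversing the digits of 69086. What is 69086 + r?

Reverse of 69086 is 68096.
69086 + 68096 = 137182

137182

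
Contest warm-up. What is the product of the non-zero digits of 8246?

384

8×2×4×6 = 384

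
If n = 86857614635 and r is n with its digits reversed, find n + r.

140499290503

Reverse of 86857614635 is 53641675868.
86857614635 + 53641675868 = 140499290503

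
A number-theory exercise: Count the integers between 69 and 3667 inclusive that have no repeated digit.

1999

The integers in [69, 3667] that have no repeated digit: 69, 70, 71, 72, 73, 74, …, 3658, 3659.
1999 qualify.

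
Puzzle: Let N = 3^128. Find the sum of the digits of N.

279

3^128 = 11790184577738583171520872861412518665678211592275841109096961
Sum of its 62 digits: 279.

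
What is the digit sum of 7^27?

91

7^27 = 65712362363534280139543
Sum of its 23 digits: 91.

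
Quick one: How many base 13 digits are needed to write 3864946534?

3864946534 in base 13 is 497956A17, which has 9 digits.

9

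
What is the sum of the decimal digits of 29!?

29! = 8841761993739701954543616000000
Sum of its 31 digits: 126.

126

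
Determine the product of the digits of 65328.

6×5×3×2×8 = 1440

1440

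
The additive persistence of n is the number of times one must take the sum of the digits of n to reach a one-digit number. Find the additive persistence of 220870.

220870 → 19 → 10 → 1 (3 steps)

3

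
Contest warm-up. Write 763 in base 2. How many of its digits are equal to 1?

763 in base 2 is 1011111011.
The digit 1 appears 8 times.

8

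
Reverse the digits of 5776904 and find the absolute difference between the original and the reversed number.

1680129

Reverse of 5776904 is 4096775.
|5776904 − 4096775| = 1680129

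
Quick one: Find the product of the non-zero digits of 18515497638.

7257600

1×8×5×1×5×4×9×7×6×3×8 = 7257600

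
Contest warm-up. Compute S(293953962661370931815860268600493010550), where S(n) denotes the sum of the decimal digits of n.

2+9+3+9+5+3+9+6+2+6+6+1+3+7+0+9+3+1+8+1+5+8+6+0+2+6+8+6+0+0+4+9+3+0+1+0+5+5+0 = 161

161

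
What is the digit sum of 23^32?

169

23^32 = 37608910510519071039902074217516707306379521
Sum of its 44 digits: 169.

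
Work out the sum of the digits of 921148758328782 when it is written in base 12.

82

921148758328782 in base 12 is 87390973476B26.
Digit sum: 8+7+3+9+0+9+7+3+4+7+6+11+2+6 = 82.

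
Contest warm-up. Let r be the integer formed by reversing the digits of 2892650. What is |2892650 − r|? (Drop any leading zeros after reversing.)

2329668

Reverse of 2892650 is 562982.
|2892650 − 562982| = 2329668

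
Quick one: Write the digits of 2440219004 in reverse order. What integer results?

4009120442

Reversing 2440219004 gives 4009120442.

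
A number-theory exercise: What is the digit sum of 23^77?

425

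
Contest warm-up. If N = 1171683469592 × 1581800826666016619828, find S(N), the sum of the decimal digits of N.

145

1171683469592 × 1581800826666016619828 = 1853369880791532146918007062270176
Sum of its 34 digits: 145.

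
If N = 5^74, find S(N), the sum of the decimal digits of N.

241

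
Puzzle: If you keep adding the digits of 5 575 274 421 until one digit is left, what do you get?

5+5+7+5+2+7+4+4+2+1 = 42
4+2 = 6
(Equivalently, 5 575 274 421 mod 9 = 6.)

6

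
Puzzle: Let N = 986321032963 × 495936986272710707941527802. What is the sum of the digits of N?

986321032963 × 495936986272710707941527802 = 489153080585057176674958709073022937326
Sum of its 39 digits: 181.

181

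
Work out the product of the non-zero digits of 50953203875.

1134000

5×9×5×3×2×3×8×7×5 = 1134000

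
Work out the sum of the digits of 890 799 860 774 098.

91

8+9+0+7+9+9+8+6+0+7+7+4+0+9+8 = 91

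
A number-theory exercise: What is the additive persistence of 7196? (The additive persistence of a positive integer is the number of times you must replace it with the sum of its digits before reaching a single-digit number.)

2

7196 → 23 → 5 (2 steps)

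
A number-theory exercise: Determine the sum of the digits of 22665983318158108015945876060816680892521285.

198

2+2+6+6+5+9+8+3+3+1+8+1+5+8+1+0+8+0+1+5+9+4+5+8+7+6+0+6+0+8+1+6+6+8+0+8+9+2+5+2+1+2+8+5 = 198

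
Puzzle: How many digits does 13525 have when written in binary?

13525 in base 2 is 11010011010101, which has 14 digits.

14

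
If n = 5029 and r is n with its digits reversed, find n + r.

14234

Reverse of 5029 is 9205.
5029 + 9205 = 14234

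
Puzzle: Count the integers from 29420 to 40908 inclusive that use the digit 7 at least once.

3885

The integers in [29420, 40908] that use the digit 7 at least once: 29427, 29437, 29447, 29457, 29467, 29470, …, 40897, 40907.
3885 qualify.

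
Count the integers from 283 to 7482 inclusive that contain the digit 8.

1935

The integers in [283, 7482] that contain the digit 8: 283, 284, 285, 286, 287, 288, …, 7481, 7482.
1935 qualify.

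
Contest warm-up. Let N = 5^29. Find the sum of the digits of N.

5^29 = 186264514923095703125
Sum of its 21 digits: 83.

83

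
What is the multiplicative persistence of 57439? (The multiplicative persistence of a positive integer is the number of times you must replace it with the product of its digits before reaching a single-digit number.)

57439 → 3780 → 0 (2 steps)

2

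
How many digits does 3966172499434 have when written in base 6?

3966172499434 in base 6 is 12234011241143334, which has 17 digits.

17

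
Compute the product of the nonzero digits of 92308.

432

9×2×3×8 = 432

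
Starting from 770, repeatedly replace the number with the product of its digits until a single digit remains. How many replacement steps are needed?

770 → 0 (1 step)

1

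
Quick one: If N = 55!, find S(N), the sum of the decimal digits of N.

279

55! = 12696403353658275925965100847566516959580321051449436762275840000000000000
Sum of its 74 digits: 279.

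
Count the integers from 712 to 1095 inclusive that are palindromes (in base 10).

30

The integers in [712, 1095] that are palindromes (in base 10): 717, 727, 737, 747, 757, 767, …, 999, 1001.
30 qualify.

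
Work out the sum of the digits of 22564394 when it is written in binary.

22564394 in base 2 is 1010110000100111000101010.
Digit sum: 1+0+1+0+1+1+0+0+0+0+1+0+0+1+1+1+0+0+0+1+0+1+0+1+0 = 11.

11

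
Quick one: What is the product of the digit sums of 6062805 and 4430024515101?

810

S(6062805) = 6+0+6+2+8+0+5 = 27.
S(4430024515101) = 4+4+3+0+0+2+4+5+1+5+1+0+1 = 30.
27 · 30 = 810.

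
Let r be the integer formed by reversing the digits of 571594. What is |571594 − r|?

76419

Reverse of 571594 is 495175.
|571594 − 495175| = 76419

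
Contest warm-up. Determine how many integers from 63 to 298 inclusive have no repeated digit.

177

The integers in [63, 298] that have no repeated digit: 63, 64, 65, 67, 68, 69, …, 297, 298.
177 qualify.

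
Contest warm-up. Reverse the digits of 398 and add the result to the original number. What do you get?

1291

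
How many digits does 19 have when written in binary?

19 in base 2 is 10011, which has 5 digits.

5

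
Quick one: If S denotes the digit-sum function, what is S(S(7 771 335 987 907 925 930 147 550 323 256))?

9

First digit sum: 144.
1+4+4 = 9.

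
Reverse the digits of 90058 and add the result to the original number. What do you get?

Reverse of 90058 is 85009.
90058 + 85009 = 175067

175067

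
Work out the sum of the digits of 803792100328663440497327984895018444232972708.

202

8+0+3+7+9+2+1+0+0+3+2+8+6+6+3+4+4+0+4+9+7+3+2+7+9+8+4+8+9+5+0+1+8+4+4+4+2+3+2+9+7+2+7+0+8 = 202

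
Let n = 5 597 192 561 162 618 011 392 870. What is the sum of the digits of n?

105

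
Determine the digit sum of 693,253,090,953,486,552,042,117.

6+9+3+2+5+3+0+9+0+9+5+3+4+8+6+5+5+2+0+4+2+1+1+7 = 99

99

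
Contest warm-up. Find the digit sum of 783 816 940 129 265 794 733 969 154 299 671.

7+8+3+8+1+6+9+4+0+1+2+9+2+6+5+7+9+4+7+3+3+9+6+9+1+5+4+2+9+9+6+7+1 = 172

172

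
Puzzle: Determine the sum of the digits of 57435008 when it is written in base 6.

23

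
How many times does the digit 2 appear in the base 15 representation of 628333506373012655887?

1

628333506373012655887 in base 15 is 659D741EBC70EAA127.
The digit 2 appears 1 time.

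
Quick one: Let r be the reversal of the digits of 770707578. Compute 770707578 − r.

-104999499

Reverse of 770707578 is 875707077.
770707578 − 875707077 = -104999499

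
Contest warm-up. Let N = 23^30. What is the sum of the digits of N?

23^30 = 71094348791151363024389554286420996798449
Sum of its 41 digits: 199.

199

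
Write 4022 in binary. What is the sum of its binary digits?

9

4022 in base 2 is 111110110110.
Digit sum: 1+1+1+1+1+0+1+1+0+1+1+0 = 9.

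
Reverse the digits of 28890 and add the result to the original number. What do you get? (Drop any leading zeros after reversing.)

38772

Reverse of 28890 is 9882.
28890 + 9882 = 38772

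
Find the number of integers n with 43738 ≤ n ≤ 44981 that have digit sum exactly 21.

The integers in [43738, 44981] that have digit sum exactly 21: 43743, 43752, 43761, 43770, 43806, 43815, …, 44931, 44940.
92 qualify.

92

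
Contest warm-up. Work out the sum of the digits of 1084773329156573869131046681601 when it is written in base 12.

164

1084773329156573869131046681601 in base 12 is 7A915A454B25A7904056A7352995.
Digit sum: 7+10+9+1+5+10+4+5+4+11+2+5+10+7+9+0+4+0+5+6+10+7+3+5+2+9+9+5 = 164.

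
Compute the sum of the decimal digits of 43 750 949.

41

4+3+7+5+0+9+4+9 = 41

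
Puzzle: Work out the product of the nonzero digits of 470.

4×7 = 28

28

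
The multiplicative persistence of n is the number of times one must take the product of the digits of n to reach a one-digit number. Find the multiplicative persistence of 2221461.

2221461 → 192 → 18 → 8 (3 steps)

3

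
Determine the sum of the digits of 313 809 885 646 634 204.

80

3+1+3+8+0+9+8+8+5+6+4+6+6+3+4+2+0+4 = 80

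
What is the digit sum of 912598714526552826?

87

9+1+2+5+9+8+7+1+4+5+2+6+5+5+2+8+2+6 = 87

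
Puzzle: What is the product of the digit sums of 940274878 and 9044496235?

S(940274878) = 9+4+0+2+7+4+8+7+8 = 49.
S(9044496235) = 9+0+4+4+4+9+6+2+3+5 = 46.
49 · 46 = 2254.

2254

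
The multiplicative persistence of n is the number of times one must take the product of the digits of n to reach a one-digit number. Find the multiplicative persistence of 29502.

1

29502 → 0 (1 step)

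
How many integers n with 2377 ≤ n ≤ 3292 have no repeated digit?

The integers in [2377, 3292] that have no repeated digit: 2378, 2379, 2380, 2381, 2384, 2385, …, 3290, 3291.
515 qualify.

515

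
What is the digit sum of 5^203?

596

5^203 = 7778769097326427133930080067225155300737815210901458916376395768487123542544229301479931028907142021196208236943903102655895054340362548828125
Sum of its 142 digits: 596.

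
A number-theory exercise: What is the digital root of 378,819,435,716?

3+7+8+8+1+9+4+3+5+7+1+6 = 62
6+2 = 8
(Equivalently, 378,819,435,716 mod 9 = 8.)

8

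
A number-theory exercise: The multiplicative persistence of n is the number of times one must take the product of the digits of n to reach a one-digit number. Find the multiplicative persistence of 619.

619 → 54 → 20 → 0 (3 steps)

3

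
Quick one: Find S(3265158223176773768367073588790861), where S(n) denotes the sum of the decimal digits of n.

167

3+2+6+5+1+5+8+2+2+3+1+7+6+7+7+3+7+6+8+3+6+7+0+7+3+5+8+8+7+9+0+8+6+1 = 167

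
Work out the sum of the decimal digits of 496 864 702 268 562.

4+9+6+8+6+4+7+0+2+2+6+8+5+6+2 = 75

75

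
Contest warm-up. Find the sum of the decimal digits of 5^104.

5^104 = 4930380657631323783823303533017413935457540219431393779814243316650390625
Sum of its 73 digits: 295.

295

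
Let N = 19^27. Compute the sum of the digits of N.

127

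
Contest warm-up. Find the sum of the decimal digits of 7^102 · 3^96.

630

7^102 · 3^96 = 1008417873276796674081513991289969875669107811402698761756011209861043437338840314382945927987517511267458580051971782949742116339729
Sum of its 133 digits: 630.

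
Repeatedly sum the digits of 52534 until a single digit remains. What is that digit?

5+2+5+3+4 = 19
1+9 = 10
1+0 = 1
(Equivalently, 52534 mod 9 = 1.)

1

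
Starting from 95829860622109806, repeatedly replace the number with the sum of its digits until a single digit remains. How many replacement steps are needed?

95829860622109806 → 81 → 9 (2 steps)

2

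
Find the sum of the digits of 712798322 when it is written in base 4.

23

712798322 in base 4 is 222133013001302.
Digit sum: 2+2+2+1+3+3+0+1+3+0+0+1+3+0+2 = 23.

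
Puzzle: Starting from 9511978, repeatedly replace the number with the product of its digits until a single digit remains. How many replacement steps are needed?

9511978 → 22680 → 0 (2 steps)

2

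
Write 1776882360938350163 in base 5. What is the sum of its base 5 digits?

1776882360938350163 in base 5 is 104401144011100200204201123.
Digit sum: 1+0+4+4+0+1+1+4+4+0+1+1+1+0+0+2+0+0+2+0+4+2+0+1+1+2+3 = 39.

39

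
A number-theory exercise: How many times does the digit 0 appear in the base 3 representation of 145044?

5

145044 in base 3 is 21100222000.
The digit 0 appears 5 times.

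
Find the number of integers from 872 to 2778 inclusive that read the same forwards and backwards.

31

The integers in [872, 2778] that read the same forwards and backwards: 878, 888, 898, 909, 919, 929, …, 2662, 2772.
31 qualify.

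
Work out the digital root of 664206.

6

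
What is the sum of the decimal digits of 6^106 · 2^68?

450

6^106 · 2^68 = 8996472273252696862575373172952557132449053672574297241172241552640092912192022377171136983087800385536
Sum of its 103 digits: 450.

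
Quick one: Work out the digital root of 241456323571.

7

2+4+1+4+5+6+3+2+3+5+7+1 = 43
4+3 = 7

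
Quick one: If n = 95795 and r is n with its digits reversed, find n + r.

155554

Reverse of 95795 is 59759.
95795 + 59759 = 155554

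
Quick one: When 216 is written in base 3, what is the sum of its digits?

216 in base 3 is 22000.
Digit sum: 2+2+0+0+0 = 4.

4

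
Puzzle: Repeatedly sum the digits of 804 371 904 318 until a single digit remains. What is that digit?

3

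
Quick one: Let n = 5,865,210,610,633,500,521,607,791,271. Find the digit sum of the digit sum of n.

First digit sum: 99.
9+9 = 18.

18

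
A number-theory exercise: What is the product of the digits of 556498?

43200

5×5×6×4×9×8 = 43200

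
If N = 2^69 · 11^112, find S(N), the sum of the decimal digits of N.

2^69 · 11^112 = 255299778810759913548314398039109015674010865698119243880506345908604389787061275260120265799872467346250294335429668406107711387679588352
Sum of its 138 digits: 641.

641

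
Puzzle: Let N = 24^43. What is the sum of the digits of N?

270

24^43 = 223400115646604798846226519503014846606498799802173645389824
Sum of its 60 digits: 270.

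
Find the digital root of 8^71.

The digital root of n equals n mod 9 (or 9 when 9 | n), so we need 8^71 mod 9.
8^71 ≡ 8 (mod 9), so the digital root is 8.

8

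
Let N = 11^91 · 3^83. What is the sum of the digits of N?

594

11^91 · 3^83 = 233237560914045526770347609567160631232166044833577285655955719354559913108294311958458508767947289082002032853737190038033857752143297
Sum of its 135 digits: 594.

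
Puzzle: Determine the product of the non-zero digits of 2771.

2×7×7×1 = 98

98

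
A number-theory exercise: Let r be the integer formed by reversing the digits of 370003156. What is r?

Reversing 370003156 gives 651300073.

651300073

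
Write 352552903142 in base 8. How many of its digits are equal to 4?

352552903142 in base 8 is 5102562460746.
The digit 4 appears 2 times.

2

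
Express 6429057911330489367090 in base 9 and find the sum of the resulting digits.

90

6429057911330489367090 in base 9 is 64672323176087502064506.
Digit sum: 6+4+6+7+2+3+2+3+1+7+6+0+8+7+5+0+2+0+6+4+5+0+6 = 90.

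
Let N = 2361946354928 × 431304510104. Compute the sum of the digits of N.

91

2361946354928 × 431304510104 = 1018718115504149546192512
Sum of its 25 digits: 91.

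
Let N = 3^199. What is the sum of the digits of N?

423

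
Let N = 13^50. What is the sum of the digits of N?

13^50 = 49792922297912707801714181535533618316401192004725734249
Sum of its 56 digits: 232.

232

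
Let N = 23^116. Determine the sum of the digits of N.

646

23^116 = 91291213081743990461429329523755868309620909617632898603149490714621273401805803300364030906122086252168031031258034642003058315756853067598654045139857484961
Sum of its 158 digits: 646.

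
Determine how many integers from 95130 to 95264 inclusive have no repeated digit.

58

The integers in [95130, 95264] that have no repeated digit: 95130, 95132, 95134, 95136, 95137, 95138, …, 95263, 95264.
58 qualify.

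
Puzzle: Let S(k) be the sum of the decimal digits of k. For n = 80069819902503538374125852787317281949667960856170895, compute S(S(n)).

First digit sum: 262.
2+6+2 = 10.

10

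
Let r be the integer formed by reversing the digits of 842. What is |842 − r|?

594

Reverse of 842 is 248.
|842 − 248| = 594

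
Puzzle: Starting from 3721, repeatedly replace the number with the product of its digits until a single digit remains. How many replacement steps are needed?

3721 → 42 → 8 (2 steps)

2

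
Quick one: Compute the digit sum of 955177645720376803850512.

9+5+5+1+7+7+6+4+5+7+2+0+3+7+6+8+0+3+8+5+0+5+1+2 = 106

106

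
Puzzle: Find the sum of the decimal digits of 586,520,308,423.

5+8+6+5+2+0+3+0+8+4+2+3 = 46

46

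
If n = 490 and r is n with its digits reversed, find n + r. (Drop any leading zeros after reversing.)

Reverse of 490 is 94.
490 + 94 = 584

584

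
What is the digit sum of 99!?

648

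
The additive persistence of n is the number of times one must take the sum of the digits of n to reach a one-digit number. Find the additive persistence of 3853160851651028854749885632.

3853160851651028854749885632 → 131 → 5 (2 steps)

2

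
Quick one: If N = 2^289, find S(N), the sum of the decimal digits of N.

398

2^289 = 994646472819573284310764496293641680200912301594695434880927953786318994025066751066112
Sum of its 87 digits: 398.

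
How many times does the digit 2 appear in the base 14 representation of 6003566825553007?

2

6003566825553007 in base 14 is 77C74282DA674B.
The digit 2 appears 2 times.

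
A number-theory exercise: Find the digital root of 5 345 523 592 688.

2

5+3+4+5+5+2+3+5+9+2+6+8+8 = 65
6+5 = 11
1+1 = 2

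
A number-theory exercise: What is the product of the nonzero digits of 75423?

7×5×4×2×3 = 840

840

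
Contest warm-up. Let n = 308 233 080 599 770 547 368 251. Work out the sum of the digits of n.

105

3+0+8+2+3+3+0+8+0+5+9+9+7+7+0+5+4+7+3+6+8+2+5+1 = 105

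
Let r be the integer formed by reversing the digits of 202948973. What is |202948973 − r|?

Reverse of 202948973 is 379849202.
|202948973 − 379849202| = 176900229

176900229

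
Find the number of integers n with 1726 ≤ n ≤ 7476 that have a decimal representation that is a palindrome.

58

The integers in [1726, 7476] that have a decimal representation that is a palindrome: 1771, 1881, 1991, 2002, 2112, 2222, …, 7337, 7447.
58 qualify.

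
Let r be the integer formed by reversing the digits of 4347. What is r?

Reversing 4347 gives 7434.

7434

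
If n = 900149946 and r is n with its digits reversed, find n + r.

1550090955

Reverse of 900149946 is 649941009.
900149946 + 649941009 = 1550090955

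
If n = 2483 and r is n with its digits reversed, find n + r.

Reverse of 2483 is 3842.
2483 + 3842 = 6325

6325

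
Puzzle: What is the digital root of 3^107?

9

The digital root of n equals n mod 9 (or 9 when 9 | n), so we need 3^107 mod 9.
3^107 ≡ 0 (mod 9), so the digital root is 9.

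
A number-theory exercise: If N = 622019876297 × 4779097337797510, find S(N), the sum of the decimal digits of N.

622019876297 × 4779097337797510 = 2972693534868129192634620470
Sum of its 28 digits: 128.

128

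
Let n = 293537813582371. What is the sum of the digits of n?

2+9+3+5+3+7+8+1+3+5+8+2+3+7+1 = 67

67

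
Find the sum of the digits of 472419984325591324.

82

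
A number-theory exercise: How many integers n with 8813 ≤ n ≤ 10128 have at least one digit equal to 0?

The integers in [8813, 10128] that have at least one digit equal to 0: 8820, 8830, 8840, 8850, 8860, 8870, …, 10127, 10128.
427 qualify.

427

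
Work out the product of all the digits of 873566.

8×7×3×5×6×6 = 30240

30240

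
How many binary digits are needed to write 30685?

30685 in base 2 is 111011111011101, which has 15 digits.

15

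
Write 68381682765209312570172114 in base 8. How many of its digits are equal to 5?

68381682765209312570172114 in base 8 is 34220304715332660371706161322.
The digit 5 appears 1 time.

1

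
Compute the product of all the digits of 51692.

540

5×1×6×9×2 = 540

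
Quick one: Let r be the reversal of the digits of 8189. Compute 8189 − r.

Reverse of 8189 is 9818.
8189 − 9818 = -1629

-1629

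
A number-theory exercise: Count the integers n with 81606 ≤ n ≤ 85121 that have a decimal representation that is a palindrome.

The integers in [81606, 85121] that have a decimal representation that is a palindrome: 81618, 81718, 81818, 81918, 82028, 82128, …, 84948, 85058.
35 qualify.

35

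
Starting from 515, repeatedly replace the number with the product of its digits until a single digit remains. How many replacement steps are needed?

515 → 25 → 10 → 0 (3 steps)

3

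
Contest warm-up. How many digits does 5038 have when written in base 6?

5

5038 in base 6 is 35154, which has 5 digits.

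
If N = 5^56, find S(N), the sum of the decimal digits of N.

196

5^56 = 1387778780781445675529539585113525390625
Sum of its 40 digits: 196.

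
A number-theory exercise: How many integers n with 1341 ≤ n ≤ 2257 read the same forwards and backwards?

The integers in [1341, 2257] that read the same forwards and backwards: 1441, 1551, 1661, 1771, 1881, 1991, 2002, 2112, 2222.
9 qualify.

9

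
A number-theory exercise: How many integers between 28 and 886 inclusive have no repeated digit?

The integers in [28, 886] that have no repeated digit: 28, 29, 30, 31, 32, 34, …, 876, 879.
633 qualify.

633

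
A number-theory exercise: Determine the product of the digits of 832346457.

8×3×2×3×4×6×4×5×7 = 483840

483840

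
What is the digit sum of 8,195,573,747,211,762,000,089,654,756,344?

8+1+9+5+5+7+3+7+4+7+2+1+1+7+6+2+0+0+0+0+8+9+6+5+4+7+5+6+3+4+4 = 136

136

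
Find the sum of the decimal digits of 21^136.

21^136 = 663474267757667719040871119978028102644128158502851462681076358322183779482595228643120517812946682509590405966482669824869144188223181523237439486853607252502618455921792223194721
Sum of its 180 digits: 810.

810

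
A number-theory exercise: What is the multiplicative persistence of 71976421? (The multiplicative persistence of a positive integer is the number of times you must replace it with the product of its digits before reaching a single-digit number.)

5

71976421 → 21168 → 96 → 54 → 20 → 0 (5 steps)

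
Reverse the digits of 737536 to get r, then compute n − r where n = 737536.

101799

Reverse of 737536 is 635737.
737536 − 635737 = 101799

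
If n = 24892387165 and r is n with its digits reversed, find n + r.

Reverse of 24892387165 is 56178329842.
24892387165 + 56178329842 = 81070717007

81070717007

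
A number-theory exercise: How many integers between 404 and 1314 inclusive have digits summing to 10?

55

The integers in [404, 1314] that have digits summing to 10: 406, 415, 424, 433, 442, 451, …, 1270, 1306.
55 qualify.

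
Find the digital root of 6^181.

9

The digital root of n equals n mod 9 (or 9 when 9 | n), so we need 6^181 mod 9.
6^181 ≡ 0 (mod 9), so the digital root is 9.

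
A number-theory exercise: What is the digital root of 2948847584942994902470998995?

5

2+9+4+8+8+4+7+5+8+4+9+4+2+9+9+4+9+0+2+4+7+0+9+9+8+9+9+5 = 167
1+6+7 = 14
1+4 = 5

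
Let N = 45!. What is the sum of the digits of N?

45! = 119622220865480194561963161495657715064383733760000000000
Sum of its 57 digits: 207.

207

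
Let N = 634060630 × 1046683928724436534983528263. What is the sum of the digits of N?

167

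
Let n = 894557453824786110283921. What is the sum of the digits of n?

112

8+9+4+5+5+7+4+5+3+8+2+4+7+8+6+1+1+0+2+8+3+9+2+1 = 112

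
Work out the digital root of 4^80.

The digital root of n equals n mod 9 (or 9 when 9 | n), so we need 4^80 mod 9.
4^80 ≡ 7 (mod 9), so the digital root is 7.

7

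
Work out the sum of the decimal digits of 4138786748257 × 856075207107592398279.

4138786748257 × 856075207107592398279 = 3543112722688270156409314453049703
Sum of its 34 digits: 129.

129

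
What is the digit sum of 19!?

45

19! = 121645100408832000
Sum of its 18 digits: 45.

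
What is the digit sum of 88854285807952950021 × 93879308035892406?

180

88854285807952950021 × 93879308035892406 = 8341578867674037945589150779051440526
Sum of its 37 digits: 180.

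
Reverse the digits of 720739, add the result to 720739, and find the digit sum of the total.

38

Reversal of 720739 is 937027; 720739 + 937027 = 1657766.
Digit sum of 1657766: 1+6+5+7+7+6+6 = 38.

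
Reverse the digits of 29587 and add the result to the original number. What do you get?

Reverse of 29587 is 78592.
29587 + 78592 = 108179

108179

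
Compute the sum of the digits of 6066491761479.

6+0+6+6+4+9+1+7+6+1+4+7+9 = 66

66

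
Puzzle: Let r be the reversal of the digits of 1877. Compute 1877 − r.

-5904

Reverse of 1877 is 7781.
1877 − 7781 = -5904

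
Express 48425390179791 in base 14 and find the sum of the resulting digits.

48425390179791 in base 14 is BD5B3102DDB9.
Digit sum: 11+13+5+11+3+1+0+2+13+13+11+9 = 92.

92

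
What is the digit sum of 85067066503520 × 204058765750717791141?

147

85067066503520 × 204058765750717791141 = 17358680596742519617167084501316320
Sum of its 35 digits: 147.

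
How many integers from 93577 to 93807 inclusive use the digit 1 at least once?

41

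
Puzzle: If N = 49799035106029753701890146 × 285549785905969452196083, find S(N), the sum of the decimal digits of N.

49799035106029753701890146 × 285549785905969452196083 = 14220103812850652928080967341610629130947717498118
Sum of its 50 digits: 201.

201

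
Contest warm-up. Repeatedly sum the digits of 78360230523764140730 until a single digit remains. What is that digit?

7+8+3+6+0+2+3+0+5+2+3+7+6+4+1+4+0+7+3+0 = 71
7+1 = 8
(Equivalently, 78360230523764140730 mod 9 = 8.)

8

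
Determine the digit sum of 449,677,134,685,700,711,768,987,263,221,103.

4+4+9+6+7+7+1+3+4+6+8+5+7+0+0+7+1+1+7+6+8+9+8+7+2+6+3+2+2+1+1+0+3 = 145

145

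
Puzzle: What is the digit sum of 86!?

495

86! = 24227095383672732381765523203441259715284870552429381750838764496720162249742450276789464634901319465571660595200000000000000000000
Sum of its 131 digits: 495.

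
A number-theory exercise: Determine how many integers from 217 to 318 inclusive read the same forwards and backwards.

The integers in [217, 318] that read the same forwards and backwards: 222, 232, 242, 252, 262, 272, 282, 292, 303, 313.
10 qualify.

10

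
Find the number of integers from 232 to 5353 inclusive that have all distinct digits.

2770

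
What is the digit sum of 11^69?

359

11^69 = 717951778908581106757180798591346349776429989266820369060234717700939291
Sum of its 72 digits: 359.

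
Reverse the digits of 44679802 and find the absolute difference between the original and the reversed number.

23782158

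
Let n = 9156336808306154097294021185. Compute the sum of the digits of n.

9+1+5+6+3+3+6+8+0+8+3+0+6+1+5+4+0+9+7+2+9+4+0+2+1+1+8+5 = 116

116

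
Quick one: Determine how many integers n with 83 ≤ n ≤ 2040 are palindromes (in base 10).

103

The integers in [83, 2040] that are palindromes (in base 10): 88, 99, 101, 111, 121, 131, …, 1991, 2002.
103 qualify.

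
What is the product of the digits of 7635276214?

423360

7×6×3×5×2×7×6×2×1×4 = 423360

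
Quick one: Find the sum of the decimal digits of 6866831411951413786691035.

6+8+6+6+8+3+1+4+1+1+9+5+1+4+1+3+7+8+6+6+9+1+0+3+5 = 112

112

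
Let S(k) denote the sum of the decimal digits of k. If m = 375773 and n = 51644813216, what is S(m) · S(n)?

1312

S(375773) = 3+7+5+7+7+3 = 32.
S(51644813216) = 5+1+6+4+4+8+1+3+2+1+6 = 41.
32 · 41 = 1312.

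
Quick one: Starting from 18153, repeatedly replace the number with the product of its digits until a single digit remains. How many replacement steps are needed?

2

18153 → 120 → 0 (2 steps)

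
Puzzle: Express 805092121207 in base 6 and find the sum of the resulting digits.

37

805092121207 in base 6 is 1413504302122531.
Digit sum: 1+4+1+3+5+0+4+3+0+2+1+2+2+5+3+1 = 37.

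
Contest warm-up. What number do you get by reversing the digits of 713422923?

Reversing 713422923 gives 329224317.

329224317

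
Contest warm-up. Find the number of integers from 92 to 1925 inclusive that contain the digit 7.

507

The integers in [92, 1925] that contain the digit 7: 97, 107, 117, 127, 137, 147, …, 1907, 1917.
507 qualify.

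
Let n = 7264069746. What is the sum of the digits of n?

51

7+2+6+4+0+6+9+7+4+6 = 51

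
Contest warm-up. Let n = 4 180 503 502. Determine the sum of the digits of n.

4+1+8+0+5+0+3+5+0+2 = 28

28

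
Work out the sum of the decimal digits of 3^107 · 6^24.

3^107 · 6^24 = 5340774780195903037869409777620309050469108844187524382462980550295552
Sum of its 70 digits: 315.

315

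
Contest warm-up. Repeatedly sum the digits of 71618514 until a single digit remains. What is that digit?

7+1+6+1+8+5+1+4 = 33
3+3 = 6

6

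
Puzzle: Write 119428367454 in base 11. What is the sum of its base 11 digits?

119428367454 in base 11 is 46716222130.
Digit sum: 4+6+7+1+6+2+2+2+1+3+0 = 34.

34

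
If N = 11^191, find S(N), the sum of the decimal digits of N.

11^191 = 8053837546325018293723550052892654863333998531903301022496056109939220217281695163570369749111319262992031236386914846513207009208375994045749979040709797657350735502666660655934665340981970131701411
Sum of its 199 digits: 860.

860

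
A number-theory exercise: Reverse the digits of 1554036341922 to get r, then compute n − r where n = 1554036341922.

-737399962629

Reverse of 1554036341922 is 2291436304551.
1554036341922 − 2291436304551 = -737399962629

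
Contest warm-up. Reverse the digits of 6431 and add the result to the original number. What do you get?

7777

Reverse of 6431 is 1346.
6431 + 1346 = 7777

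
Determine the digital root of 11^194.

The digital root of n equals n mod 9 (or 9 when 9 | n), so we need 11^194 mod 9.
11^194 ≡ 4 (mod 9), so the digital root is 4.

4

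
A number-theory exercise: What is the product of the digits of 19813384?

20736

1×9×8×1×3×3×8×4 = 20736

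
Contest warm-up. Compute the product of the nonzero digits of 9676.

9×6×7×6 = 2268

2268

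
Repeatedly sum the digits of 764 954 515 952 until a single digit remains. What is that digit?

8

7+6+4+9+5+4+5+1+5+9+5+2 = 62
6+2 = 8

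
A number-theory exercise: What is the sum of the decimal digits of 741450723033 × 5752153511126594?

741450723033 × 5752153511126594 = 4264938379821622731694639602
Sum of its 28 digits: 132.

132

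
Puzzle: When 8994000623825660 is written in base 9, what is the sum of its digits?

8994000623825660 in base 9 is 47613101615650635.
Digit sum: 4+7+6+1+3+1+0+1+6+1+5+6+5+0+6+3+5 = 60.

60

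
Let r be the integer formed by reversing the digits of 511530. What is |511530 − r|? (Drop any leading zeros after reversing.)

476415

Reverse of 511530 is 35115.
|511530 − 35115| = 476415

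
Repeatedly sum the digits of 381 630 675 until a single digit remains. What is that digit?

3+8+1+6+3+0+6+7+5 = 39
3+9 = 12
1+2 = 3

3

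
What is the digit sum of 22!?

22! = 1124000727777607680000
Sum of its 22 digits: 72.

72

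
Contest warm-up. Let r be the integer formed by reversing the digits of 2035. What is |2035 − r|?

Reverse of 2035 is 5302.
|2035 − 5302| = 3267

3267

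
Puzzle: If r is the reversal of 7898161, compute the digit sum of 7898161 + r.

35

Reversal of 7898161 is 1618987; 7898161 + 1618987 = 9517148.
Digit sum of 9517148: 9+5+1+7+1+4+8 = 35.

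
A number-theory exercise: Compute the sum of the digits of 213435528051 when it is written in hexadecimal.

66

213435528051 in base 16 is 31B1BFB373.
Digit sum: 3+1+11+1+11+15+11+3+7+3 = 66.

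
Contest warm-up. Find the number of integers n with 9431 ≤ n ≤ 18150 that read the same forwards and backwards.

87

The integers in [9431, 18150] that read the same forwards and backwards: 9449, 9559, 9669, 9779, 9889, 9999, …, 17971, 18081.
87 qualify.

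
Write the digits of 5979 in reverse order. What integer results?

Reversing 5979 gives 9795.

9795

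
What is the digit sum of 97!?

648

97! = 96192759682482119853328425949563698712343813919172976158104477319333745612481875498805879175589072651261284189679678167647067832320000000000000000000000
Sum of its 152 digits: 648.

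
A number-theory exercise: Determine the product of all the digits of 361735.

1890

3×6×1×7×3×5 = 1890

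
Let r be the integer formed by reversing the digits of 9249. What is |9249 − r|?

180

Reverse of 9249 is 9429.
|9249 − 9429| = 180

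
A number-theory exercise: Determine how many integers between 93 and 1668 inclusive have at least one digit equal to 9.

379

The integers in [93, 1668] that have at least one digit equal to 9: 93, 94, 95, 96, 97, 98, …, 1649, 1659.
379 qualify.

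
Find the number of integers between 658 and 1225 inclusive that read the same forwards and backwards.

37

The integers in [658, 1225] that read the same forwards and backwards: 666, 676, 686, 696, 707, 717, …, 1111, 1221.
37 qualify.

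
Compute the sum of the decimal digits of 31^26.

196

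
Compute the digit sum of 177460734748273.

1+7+7+4+6+0+7+3+4+7+4+8+2+7+3 = 70

70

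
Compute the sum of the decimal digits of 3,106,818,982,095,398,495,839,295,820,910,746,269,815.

3+1+0+6+8+1+8+9+8+2+0+9+5+3+9+8+4+9+5+8+3+9+2+9+5+8+2+0+9+1+0+7+4+6+2+6+9+8+1+5 = 202

202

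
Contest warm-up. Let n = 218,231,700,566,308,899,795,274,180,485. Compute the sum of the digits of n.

138

2+1+8+2+3+1+7+0+0+5+6+6+3+0+8+8+9+9+7+9+5+2+7+4+1+8+0+4+8+5 = 138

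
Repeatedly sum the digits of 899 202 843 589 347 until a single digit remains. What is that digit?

9

8+9+9+2+0+2+8+4+3+5+8+9+3+4+7 = 81
8+1 = 9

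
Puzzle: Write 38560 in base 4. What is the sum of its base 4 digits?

38560 in base 4 is 21122200.
Digit sum: 2+1+1+2+2+2+0+0 = 10.

10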